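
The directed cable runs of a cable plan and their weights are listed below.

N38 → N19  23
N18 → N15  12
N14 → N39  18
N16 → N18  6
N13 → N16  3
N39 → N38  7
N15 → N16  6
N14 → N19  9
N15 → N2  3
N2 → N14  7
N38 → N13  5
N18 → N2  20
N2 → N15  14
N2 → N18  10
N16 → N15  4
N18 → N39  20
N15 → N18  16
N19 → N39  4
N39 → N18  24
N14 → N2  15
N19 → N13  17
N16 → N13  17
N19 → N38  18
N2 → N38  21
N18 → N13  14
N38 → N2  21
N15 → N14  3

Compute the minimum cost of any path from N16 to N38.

27

Shortest distances from N16:
N16: 0
N15: 4  (via N16)
N18: 6  (via N16)
N2: 7  (via N15)
N14: 7  (via N15)
N19: 16  (via N14)
N13: 17  (via N16)
N39: 20  (via N19)
N38: 27  (via N39)
Shortest route: N16–N15–N14–N19–N39–N38 = 27.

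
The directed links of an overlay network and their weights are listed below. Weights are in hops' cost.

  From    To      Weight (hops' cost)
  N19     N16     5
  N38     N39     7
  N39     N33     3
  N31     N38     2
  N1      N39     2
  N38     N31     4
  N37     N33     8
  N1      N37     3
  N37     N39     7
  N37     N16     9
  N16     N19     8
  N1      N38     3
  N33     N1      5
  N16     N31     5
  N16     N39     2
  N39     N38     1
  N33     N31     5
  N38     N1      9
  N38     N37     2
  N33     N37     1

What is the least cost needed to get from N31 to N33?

12 hops' cost

Compare a few routes:
N31–N38–N37–N33: 2+2+8 = 12
N31–N38–N37–N39–N33: 2+2+7+3 = 14
The minimum is 12 hops' cost via N31–N38–N37–N33.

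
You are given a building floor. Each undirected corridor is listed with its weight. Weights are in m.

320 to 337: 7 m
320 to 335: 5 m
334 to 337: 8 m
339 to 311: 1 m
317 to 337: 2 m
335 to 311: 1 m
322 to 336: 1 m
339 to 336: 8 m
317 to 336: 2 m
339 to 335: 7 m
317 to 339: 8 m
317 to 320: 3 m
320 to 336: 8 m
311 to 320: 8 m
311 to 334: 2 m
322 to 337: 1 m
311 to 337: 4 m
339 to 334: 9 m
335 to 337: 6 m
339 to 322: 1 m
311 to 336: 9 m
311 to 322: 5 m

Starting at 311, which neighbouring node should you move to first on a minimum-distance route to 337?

339

Enumerating some paths:
311 → 339 → 322 → 336 → 317 → 337: 1+1+1+2+2 = 7
311 → 322 → 337: 5+1 = 6
311 → 337: 4 = 4
311 → 339 → 322 → 337: 1+1+1 = 3
Cheapest is 311 → 339 → 322 → 337 at 3 m.
So from 311 the first move is to 339.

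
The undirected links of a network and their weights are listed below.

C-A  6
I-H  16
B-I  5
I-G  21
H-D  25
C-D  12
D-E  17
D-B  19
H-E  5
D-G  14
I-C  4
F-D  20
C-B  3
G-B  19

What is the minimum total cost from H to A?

26

Running Dijkstra from H:
H: 0
E: 5  (via H)
I: 16  (via H)
C: 20  (via I)
B: 21  (via I)
D: 22  (via E)
A: 26  (via C)
Shortest route: H–I–C–A = 26.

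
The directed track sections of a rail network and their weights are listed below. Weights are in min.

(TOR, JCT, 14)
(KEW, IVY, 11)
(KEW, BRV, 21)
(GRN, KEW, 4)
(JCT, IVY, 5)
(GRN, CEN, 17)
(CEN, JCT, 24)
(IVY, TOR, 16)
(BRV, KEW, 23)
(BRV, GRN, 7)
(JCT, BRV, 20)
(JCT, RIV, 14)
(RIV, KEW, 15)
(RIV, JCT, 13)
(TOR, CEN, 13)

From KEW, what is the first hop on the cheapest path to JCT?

Candidate routes:
KEW → IVY → TOR → CEN → JCT: 11+16+13+24 = 64
KEW → IVY → TOR → JCT: 11+16+14 = 41
Cheapest is KEW → IVY → TOR → JCT at 41 min.
So from KEW the first move is to IVY.

IVY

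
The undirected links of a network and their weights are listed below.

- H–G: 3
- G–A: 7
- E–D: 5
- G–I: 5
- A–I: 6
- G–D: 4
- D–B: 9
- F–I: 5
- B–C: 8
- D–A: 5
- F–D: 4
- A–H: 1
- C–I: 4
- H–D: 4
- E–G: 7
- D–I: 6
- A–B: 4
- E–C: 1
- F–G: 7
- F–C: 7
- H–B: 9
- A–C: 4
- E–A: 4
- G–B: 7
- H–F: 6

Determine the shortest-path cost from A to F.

Candidate routes:
A → D → F: 5+4 = 9
A → H → D → F: 1+4+4 = 9
A → H → F: 1+6 = 7
Cheapest is A → H → F at 7.

7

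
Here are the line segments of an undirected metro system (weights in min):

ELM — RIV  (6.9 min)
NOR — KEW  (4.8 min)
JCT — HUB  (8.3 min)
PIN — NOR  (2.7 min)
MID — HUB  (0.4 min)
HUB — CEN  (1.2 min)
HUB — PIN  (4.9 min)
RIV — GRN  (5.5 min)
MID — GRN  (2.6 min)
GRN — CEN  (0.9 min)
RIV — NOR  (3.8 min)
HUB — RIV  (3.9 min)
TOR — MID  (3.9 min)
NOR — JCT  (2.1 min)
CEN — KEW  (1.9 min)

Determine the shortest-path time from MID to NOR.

8 min

Enumerating some paths:
MID → HUB → PIN → NOR: 0.4+4.9+2.7 = 8
MID → HUB → RIV → NOR: 0.4+3.9+3.8 = 8.1
Cheapest is MID → HUB → PIN → NOR at 8 min.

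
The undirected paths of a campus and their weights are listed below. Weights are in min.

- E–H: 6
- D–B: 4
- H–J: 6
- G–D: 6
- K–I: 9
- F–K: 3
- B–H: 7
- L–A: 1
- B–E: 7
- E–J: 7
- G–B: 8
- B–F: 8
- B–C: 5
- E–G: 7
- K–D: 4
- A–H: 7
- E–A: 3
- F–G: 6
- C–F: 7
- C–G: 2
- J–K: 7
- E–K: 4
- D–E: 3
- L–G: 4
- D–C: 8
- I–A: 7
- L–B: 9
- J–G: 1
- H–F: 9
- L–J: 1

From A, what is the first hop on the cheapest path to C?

Enumerating some paths:
A - L - J - G - C: 1+1+1+2 = 5
A - L - G - C: 1+4+2 = 7
Cheapest is A - L - J - G - C at 5 min.
So from A the first move is to L.

L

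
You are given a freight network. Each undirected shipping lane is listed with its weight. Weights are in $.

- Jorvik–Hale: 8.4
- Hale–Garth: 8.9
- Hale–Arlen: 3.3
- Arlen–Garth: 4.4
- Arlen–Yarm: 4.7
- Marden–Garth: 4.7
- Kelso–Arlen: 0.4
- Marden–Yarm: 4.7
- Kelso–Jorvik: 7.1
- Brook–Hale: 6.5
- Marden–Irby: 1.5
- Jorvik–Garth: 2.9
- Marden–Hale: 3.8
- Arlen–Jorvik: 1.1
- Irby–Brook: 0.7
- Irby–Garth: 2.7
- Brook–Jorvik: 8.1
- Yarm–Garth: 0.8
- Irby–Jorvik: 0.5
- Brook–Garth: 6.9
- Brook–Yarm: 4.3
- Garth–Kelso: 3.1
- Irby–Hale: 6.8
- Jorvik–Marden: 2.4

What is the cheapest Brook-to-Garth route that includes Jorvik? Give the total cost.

Shortest Brook→Jorvik: Brook → Irby → Jorvik = 1.2
Best Jorvik to Garth: Jorvik → Garth costing 2.9
Total via Jorvik: 1.2 + 2.9 = $4.1.

$4.1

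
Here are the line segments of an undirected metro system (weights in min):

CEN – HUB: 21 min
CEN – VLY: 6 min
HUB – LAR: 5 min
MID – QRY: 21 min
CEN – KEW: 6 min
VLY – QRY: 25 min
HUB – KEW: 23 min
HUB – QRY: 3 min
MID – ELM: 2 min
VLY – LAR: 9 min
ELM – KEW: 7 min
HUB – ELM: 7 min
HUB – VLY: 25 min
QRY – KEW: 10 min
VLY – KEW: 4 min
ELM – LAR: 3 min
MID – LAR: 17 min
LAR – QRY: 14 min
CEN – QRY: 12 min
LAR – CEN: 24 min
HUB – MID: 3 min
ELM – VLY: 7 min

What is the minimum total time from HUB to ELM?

Running Dijkstra from HUB:
HUB: 0
QRY: 3  (via HUB)
MID: 3  (via HUB)
ELM: 5  (via MID)
Shortest route: HUB–MID–ELM = 5 min.

5 min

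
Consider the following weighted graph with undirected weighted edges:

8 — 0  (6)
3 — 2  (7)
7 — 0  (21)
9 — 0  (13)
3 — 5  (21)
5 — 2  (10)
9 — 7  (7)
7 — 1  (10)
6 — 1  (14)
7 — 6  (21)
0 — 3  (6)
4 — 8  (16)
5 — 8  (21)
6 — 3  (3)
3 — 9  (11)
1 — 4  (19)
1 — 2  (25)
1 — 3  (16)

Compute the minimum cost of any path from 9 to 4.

Settle nodes by increasing distance from 9:
9: 0
7: 7  (via 9)
3: 11  (via 9)
0: 13  (via 9)
6: 14  (via 3)
1: 17  (via 7)
2: 18  (via 3)
8: 19  (via 0)
5: 28  (via 2)
4: 35  (via 8)
Shortest route: 9–0–8–4 = 35.

35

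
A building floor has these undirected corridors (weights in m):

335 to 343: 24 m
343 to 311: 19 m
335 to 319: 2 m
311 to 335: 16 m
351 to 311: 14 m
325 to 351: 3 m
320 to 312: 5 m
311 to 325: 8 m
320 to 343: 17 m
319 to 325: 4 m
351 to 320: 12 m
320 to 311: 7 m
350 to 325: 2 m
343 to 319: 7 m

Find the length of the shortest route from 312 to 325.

20 m

Settle nodes by increasing distance from 312:
312: 0
320: 5  (via 312)
311: 12  (via 320)
351: 17  (via 320)
325: 20  (via 311)
Shortest route: 312–320–311–325 = 20 m.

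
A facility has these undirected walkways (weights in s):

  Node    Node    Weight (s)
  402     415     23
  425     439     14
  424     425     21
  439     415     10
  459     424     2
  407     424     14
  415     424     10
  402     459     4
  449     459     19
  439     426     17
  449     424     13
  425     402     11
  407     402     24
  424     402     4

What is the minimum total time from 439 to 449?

33 s

Settle nodes by increasing distance from 439:
439: 0
415: 10  (via 439)
425: 14  (via 439)
426: 17  (via 439)
424: 20  (via 415)
459: 22  (via 424)
402: 24  (via 424)
449: 33  (via 424)
Shortest route: 439–415–424–449 = 33 s.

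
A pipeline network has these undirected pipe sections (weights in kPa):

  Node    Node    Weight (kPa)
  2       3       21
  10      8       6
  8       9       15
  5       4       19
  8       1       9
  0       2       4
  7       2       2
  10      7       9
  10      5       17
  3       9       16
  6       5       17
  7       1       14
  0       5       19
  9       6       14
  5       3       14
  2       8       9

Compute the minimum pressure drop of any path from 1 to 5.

32 kPa

Candidate routes:
1–7–10–5: 14+9+17 = 40
1–7–2–0–5: 14+2+4+19 = 39
1–8–10–5: 9+6+17 = 32
The minimum is 32 kPa via 1–8–10–5.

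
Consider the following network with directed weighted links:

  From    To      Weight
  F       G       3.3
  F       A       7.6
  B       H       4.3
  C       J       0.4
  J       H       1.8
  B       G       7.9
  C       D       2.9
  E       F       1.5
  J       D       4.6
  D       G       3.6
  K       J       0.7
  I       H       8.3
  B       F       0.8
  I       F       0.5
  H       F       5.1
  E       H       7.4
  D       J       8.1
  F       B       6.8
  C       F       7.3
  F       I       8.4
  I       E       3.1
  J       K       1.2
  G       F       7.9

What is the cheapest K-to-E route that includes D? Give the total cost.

28.3

Best K to D: K → J → D costing 5.3
Shortest D→E: D → G → F → I → E = 23
Total via D: 5.3 + 23 = 28.3.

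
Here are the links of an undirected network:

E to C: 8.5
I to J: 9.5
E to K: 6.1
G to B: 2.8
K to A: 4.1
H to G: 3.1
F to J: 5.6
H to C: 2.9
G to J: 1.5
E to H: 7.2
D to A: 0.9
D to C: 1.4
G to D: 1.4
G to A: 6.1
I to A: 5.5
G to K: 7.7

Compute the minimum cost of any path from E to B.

Enumerating some paths:
E - C - D - G - B: 8.5+1.4+1.4+2.8 = 14.1
E - H - C - D - G - B: 7.2+2.9+1.4+1.4+2.8 = 15.7
E - H - G - B: 7.2+3.1+2.8 = 13.1
E - K - A - D - G - B: 6.1+4.1+0.9+1.4+2.8 = 15.3
The minimum is 13.1 via E - H - G - B.

13.1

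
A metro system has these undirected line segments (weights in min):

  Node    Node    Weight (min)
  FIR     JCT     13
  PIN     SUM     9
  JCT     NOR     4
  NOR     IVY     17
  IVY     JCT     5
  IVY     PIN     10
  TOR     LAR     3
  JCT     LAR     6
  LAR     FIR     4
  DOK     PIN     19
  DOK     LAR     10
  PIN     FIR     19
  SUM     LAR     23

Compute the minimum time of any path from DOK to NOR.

20 min

Settle nodes by increasing distance from DOK:
DOK: 0
LAR: 10  (via DOK)
TOR: 13  (via LAR)
FIR: 14  (via LAR)
JCT: 16  (via LAR)
PIN: 19  (via DOK)
NOR: 20  (via JCT)
Shortest route: DOK–LAR–JCT–NOR = 20 min.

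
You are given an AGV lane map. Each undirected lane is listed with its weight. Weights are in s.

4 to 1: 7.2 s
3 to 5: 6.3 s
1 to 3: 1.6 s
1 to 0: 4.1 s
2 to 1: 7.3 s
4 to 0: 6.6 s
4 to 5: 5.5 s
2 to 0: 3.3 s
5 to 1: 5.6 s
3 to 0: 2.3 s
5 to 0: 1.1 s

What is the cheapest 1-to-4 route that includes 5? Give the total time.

Shortest 1→5: 1 → 3 → 0 → 5 = 5
Shortest 5→4: 5 → 4 = 5.5
Total via 5: 5 + 5.5 = 10.5 s.

10.5 s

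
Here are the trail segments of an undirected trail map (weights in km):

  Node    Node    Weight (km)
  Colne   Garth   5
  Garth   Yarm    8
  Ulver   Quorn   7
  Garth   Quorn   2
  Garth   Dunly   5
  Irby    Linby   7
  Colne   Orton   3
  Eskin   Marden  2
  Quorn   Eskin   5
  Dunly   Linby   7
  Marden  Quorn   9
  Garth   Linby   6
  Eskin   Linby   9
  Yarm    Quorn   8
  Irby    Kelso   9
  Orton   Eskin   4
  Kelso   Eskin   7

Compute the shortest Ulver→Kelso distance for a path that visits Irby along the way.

31 km

Shortest Ulver→Irby: Ulver → Quorn → Garth → Linby → Irby = 22
Best Irby to Kelso: Irby → Kelso costing 9
Total via Irby: 22 + 9 = 31 km.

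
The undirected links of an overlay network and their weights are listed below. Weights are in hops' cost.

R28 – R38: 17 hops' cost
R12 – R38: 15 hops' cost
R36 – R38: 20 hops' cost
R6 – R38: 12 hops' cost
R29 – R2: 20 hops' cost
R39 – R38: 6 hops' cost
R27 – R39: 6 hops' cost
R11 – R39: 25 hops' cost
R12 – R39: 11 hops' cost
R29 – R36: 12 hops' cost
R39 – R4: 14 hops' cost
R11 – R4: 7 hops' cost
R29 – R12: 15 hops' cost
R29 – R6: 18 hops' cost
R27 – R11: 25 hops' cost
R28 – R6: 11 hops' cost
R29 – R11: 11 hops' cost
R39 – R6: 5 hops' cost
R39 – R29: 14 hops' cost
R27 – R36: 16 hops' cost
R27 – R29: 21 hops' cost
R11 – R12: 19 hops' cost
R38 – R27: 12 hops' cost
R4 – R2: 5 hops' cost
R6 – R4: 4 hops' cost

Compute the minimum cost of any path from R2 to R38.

20 hops' cost

Compare a few routes:
R2–R4–R6–R38: 5+4+12 = 21
R2–R4–R6–R39–R38: 5+4+5+6 = 20
Cheapest is R2–R4–R6–R39–R38 at 20 hops' cost.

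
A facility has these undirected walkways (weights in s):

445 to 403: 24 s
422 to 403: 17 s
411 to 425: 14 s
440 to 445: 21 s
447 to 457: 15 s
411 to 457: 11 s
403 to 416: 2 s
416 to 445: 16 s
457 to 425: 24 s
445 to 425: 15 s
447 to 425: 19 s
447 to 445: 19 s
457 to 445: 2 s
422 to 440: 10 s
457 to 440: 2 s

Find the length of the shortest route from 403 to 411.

Running Dijkstra from 403:
403: 0
416: 2  (via 403)
422: 17  (via 403)
445: 18  (via 416)
457: 20  (via 445)
440: 22  (via 457)
411: 31  (via 457)
Shortest route: 403 → 416 → 445 → 457 → 411 = 31 s.

31 s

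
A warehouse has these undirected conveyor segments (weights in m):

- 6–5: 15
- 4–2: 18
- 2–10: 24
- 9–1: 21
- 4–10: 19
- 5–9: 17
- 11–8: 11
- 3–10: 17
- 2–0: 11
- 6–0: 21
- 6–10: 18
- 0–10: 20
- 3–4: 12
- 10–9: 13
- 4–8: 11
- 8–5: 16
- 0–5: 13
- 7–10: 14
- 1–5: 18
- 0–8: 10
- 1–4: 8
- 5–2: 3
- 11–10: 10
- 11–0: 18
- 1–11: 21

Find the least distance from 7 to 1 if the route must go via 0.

Best 7 to 0: 7–10–0 costing 34
Best 0 to 1: 0–8–4–1 costing 29
Total via 0: 34 + 29 = 63 m.

63 m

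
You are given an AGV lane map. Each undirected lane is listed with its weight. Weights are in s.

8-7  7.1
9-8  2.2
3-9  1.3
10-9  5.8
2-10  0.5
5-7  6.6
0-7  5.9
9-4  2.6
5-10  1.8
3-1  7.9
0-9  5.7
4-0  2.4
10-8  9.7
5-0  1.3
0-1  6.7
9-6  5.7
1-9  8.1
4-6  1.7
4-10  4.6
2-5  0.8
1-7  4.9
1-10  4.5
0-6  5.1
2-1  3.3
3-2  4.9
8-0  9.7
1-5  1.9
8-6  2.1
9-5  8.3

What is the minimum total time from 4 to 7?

8.3 s

Compare a few routes:
4–0–5–7: 2.4+1.3+6.6 = 10.3
4–0–5–1–7: 2.4+1.3+1.9+4.9 = 10.5
4–0–7: 2.4+5.9 = 8.3
The minimum is 8.3 s via 4–0–7.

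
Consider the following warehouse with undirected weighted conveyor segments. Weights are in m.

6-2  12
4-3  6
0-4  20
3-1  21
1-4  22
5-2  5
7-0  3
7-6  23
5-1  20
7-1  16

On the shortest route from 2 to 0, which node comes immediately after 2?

Candidate routes:
2 - 6 - 7 - 0: 12+23+3 = 38
2 - 5 - 1 - 7 - 0: 5+20+16+3 = 44
2 - 5 - 1 - 3 - 4 - 0: 5+20+21+6+20 = 72
2 - 5 - 1 - 4 - 0: 5+20+22+20 = 67
Cheapest is 2 - 6 - 7 - 0 at 38 m.
So from 2 the first move is to 6.

6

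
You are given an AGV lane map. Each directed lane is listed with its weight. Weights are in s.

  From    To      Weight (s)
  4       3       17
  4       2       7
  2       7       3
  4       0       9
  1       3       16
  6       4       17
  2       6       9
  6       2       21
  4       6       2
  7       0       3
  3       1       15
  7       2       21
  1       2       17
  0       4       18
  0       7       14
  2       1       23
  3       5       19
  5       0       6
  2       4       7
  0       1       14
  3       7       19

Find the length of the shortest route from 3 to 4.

Candidate routes:
3–7–0–4: 19+3+18 = 40
3–1–2–4: 15+17+7 = 39
The minimum is 39 s via 3–1–2–4.

39 s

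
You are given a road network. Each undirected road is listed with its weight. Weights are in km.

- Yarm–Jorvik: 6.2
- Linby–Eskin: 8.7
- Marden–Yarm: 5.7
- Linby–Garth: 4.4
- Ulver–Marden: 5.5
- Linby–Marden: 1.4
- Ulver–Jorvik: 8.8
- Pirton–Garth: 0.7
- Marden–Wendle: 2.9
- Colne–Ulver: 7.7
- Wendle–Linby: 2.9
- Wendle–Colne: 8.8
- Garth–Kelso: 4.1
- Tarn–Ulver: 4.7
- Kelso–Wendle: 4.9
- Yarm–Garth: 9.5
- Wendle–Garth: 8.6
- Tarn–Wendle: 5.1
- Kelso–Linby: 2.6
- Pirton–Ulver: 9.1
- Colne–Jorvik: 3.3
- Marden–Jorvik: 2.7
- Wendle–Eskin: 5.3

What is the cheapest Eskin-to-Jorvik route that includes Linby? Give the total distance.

Best Eskin to Linby: Eskin–Wendle–Linby costing 8.2
Best Linby to Jorvik: Linby–Marden–Jorvik costing 4.1
Total via Linby: 8.2 + 4.1 = 12.3 km.

12.3 km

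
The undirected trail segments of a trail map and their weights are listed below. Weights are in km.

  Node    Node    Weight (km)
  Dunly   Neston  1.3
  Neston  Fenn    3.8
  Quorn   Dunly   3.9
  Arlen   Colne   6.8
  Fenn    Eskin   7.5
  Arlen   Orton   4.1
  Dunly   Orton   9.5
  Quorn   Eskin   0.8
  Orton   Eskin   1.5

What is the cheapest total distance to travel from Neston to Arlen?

Settle nodes by increasing distance from Neston:
Neston: 0
Dunly: 1.3  (via Neston)
Fenn: 3.8  (via Neston)
Quorn: 5.2  (via Dunly)
Eskin: 6  (via Quorn)
Orton: 7.5  (via Eskin)
Arlen: 11.6  (via Orton)
Shortest route: Neston–Dunly–Quorn–Eskin–Orton–Arlen = 11.6 km.

11.6 km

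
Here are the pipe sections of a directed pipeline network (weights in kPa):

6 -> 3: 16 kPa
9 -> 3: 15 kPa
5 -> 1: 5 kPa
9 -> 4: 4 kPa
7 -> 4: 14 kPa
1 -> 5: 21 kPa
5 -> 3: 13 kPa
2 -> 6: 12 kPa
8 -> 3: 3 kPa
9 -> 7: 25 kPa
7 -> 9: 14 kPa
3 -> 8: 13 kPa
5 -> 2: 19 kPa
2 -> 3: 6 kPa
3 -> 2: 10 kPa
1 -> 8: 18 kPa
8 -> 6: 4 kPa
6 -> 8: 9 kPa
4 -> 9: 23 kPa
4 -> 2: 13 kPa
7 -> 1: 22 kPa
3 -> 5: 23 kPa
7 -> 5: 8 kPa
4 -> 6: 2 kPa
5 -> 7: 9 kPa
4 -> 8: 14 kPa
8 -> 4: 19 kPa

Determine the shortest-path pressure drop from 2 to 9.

Compare a few routes:
2–3–5–7–9: 6+23+9+14 = 52
2–3–8–4–9: 6+13+19+23 = 61
2–6–8–4–9: 12+9+19+23 = 63
Cheapest is 2–3–5–7–9 at 52 kPa.

52 kPa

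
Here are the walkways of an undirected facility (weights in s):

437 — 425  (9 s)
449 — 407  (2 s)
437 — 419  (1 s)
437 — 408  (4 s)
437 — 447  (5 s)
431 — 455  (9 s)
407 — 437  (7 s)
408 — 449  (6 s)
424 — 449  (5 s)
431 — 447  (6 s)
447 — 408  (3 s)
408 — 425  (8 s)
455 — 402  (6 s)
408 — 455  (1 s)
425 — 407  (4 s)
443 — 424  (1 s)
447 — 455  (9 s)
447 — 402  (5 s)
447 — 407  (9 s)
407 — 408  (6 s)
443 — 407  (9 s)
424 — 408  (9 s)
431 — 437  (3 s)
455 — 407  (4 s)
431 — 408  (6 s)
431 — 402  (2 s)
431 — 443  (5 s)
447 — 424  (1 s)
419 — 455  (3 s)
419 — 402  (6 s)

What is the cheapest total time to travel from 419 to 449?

9 s

Settle nodes by increasing distance from 419:
419: 0
437: 1  (via 419)
455: 3  (via 419)
431: 4  (via 437)
408: 4  (via 455)
447: 6  (via 437)
402: 6  (via 419)
424: 7  (via 447)
407: 7  (via 455)
443: 8  (via 424)
449: 9  (via 407)
Shortest route: 419 → 455 → 407 → 449 = 9 s.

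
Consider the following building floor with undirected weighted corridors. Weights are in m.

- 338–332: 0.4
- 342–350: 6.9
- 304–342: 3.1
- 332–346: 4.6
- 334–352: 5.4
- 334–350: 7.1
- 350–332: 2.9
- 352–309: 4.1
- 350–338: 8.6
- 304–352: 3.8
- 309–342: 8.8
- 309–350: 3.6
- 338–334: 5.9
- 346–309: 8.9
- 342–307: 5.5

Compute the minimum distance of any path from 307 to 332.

15.3 m

Candidate routes:
307–342–350–332: 5.5+6.9+2.9 = 15.3
307–342–350–338–332: 5.5+6.9+8.6+0.4 = 21.4
307–342–309–350–332: 5.5+8.8+3.6+2.9 = 20.8
The minimum is 15.3 m via 307–342–350–332.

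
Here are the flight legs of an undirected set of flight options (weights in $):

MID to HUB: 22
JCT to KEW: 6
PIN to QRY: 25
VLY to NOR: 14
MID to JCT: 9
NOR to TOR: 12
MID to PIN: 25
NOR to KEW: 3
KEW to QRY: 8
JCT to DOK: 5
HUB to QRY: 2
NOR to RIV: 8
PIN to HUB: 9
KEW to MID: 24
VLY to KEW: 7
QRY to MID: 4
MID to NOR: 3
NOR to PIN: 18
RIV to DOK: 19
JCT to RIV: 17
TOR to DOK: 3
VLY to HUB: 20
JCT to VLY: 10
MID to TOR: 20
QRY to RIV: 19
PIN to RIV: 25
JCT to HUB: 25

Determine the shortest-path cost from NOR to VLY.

Enumerating some paths:
NOR → VLY: 14 = 14
NOR → KEW → VLY: 3+7 = 10
Cheapest is NOR → KEW → VLY at $10.

$10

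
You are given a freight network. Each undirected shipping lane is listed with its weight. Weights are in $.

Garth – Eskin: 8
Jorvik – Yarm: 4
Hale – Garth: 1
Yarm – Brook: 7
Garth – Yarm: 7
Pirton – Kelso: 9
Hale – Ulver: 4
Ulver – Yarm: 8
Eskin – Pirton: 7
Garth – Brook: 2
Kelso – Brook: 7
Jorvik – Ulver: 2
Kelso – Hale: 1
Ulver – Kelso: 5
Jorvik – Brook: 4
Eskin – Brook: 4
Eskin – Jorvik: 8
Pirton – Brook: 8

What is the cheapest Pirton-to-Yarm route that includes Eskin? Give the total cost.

Best Pirton to Eskin: Pirton → Eskin costing 7
Shortest Eskin→Yarm: Eskin → Brook → Yarm = 11
Total via Eskin: 7 + 11 = $18.

$18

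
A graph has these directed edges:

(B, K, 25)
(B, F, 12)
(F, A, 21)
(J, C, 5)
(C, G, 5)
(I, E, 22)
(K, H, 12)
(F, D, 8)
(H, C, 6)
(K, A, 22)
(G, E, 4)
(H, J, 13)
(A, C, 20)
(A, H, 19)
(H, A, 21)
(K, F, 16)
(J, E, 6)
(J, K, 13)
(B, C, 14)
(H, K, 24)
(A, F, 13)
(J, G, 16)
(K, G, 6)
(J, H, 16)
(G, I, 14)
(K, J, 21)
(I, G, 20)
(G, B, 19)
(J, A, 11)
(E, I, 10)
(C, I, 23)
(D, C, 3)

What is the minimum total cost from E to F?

Running Dijkstra from E:
E: 0
I: 10  (via E)
G: 30  (via I)
B: 49  (via G)
F: 61  (via B)
Shortest route: E → I → G → B → F = 61.

61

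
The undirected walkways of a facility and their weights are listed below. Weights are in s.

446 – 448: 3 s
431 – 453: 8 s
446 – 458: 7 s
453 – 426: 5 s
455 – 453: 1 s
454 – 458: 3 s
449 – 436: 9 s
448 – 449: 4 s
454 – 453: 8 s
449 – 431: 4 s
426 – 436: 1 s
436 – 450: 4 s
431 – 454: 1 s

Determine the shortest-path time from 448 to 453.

16 s

Enumerating some paths:
448 → 449 → 431 → 453: 4+4+8 = 16
448 → 446 → 458 → 454 → 453: 3+7+3+8 = 21
448 → 449 → 431 → 454 → 453: 4+4+1+8 = 17
448 → 449 → 436 → 426 → 453: 4+9+1+5 = 19
Cheapest is 448 → 449 → 431 → 453 at 16 s.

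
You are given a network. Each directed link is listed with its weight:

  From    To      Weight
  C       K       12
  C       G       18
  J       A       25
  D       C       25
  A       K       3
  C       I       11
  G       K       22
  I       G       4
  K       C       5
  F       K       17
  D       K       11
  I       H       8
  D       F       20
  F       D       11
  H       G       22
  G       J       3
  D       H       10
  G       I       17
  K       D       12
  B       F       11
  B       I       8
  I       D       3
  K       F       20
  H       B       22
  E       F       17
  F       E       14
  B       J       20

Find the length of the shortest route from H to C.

49

Enumerating some paths:
H–G–K–C: 22+22+5 = 49
H–B–F–K–C: 22+11+17+5 = 55
The minimum is 49 via H–G–K–C.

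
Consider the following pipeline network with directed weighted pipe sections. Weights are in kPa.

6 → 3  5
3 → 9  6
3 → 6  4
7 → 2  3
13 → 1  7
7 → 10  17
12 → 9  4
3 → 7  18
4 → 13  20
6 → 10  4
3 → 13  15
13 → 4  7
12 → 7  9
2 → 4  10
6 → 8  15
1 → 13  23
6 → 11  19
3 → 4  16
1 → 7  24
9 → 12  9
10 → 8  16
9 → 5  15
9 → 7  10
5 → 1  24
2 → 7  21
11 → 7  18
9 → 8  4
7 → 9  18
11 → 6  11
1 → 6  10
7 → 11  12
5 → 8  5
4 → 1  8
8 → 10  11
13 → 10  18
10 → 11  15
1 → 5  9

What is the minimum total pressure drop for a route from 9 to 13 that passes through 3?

Best 9 to 3: 9 → 7 → 11 → 6 → 3 costing 38
Best 3 to 13: 3 → 13 costing 15
Total via 3: 38 + 15 = 53 kPa.

53 kPa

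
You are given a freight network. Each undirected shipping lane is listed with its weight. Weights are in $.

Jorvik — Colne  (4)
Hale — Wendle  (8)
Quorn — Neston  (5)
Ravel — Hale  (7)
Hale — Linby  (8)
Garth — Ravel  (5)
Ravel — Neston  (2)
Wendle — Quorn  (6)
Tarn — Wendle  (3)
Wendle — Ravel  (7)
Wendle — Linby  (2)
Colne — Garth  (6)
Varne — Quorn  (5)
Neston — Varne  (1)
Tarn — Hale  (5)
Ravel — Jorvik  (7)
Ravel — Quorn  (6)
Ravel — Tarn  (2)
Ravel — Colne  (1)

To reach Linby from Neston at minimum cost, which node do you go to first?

Compare a few routes:
Neston - Varne - Quorn - Wendle - Linby: 1+5+6+2 = 14
Neston - Quorn - Wendle - Linby: 5+6+2 = 13
Neston - Ravel - Wendle - Linby: 2+7+2 = 11
Neston - Ravel - Tarn - Wendle - Linby: 2+2+3+2 = 9
The minimum is $9 via Neston - Ravel - Tarn - Wendle - Linby.
So from Neston the first move is to Ravel.

Ravel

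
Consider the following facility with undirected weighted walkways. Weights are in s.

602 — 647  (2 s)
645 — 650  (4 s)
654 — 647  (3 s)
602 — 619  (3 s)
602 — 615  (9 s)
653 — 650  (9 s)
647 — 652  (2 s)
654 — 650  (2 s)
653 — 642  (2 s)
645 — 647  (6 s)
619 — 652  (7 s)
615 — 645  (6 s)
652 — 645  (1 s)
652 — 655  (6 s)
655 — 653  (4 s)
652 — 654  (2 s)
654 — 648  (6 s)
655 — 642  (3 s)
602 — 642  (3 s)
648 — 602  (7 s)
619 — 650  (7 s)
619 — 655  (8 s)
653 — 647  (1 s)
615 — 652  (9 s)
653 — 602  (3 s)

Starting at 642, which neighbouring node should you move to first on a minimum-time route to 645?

Enumerating some paths:
642 - 653 - 647 - 652 - 645: 2+1+2+1 = 6
642 - 653 - 647 - 645: 2+1+6 = 9
642 - 602 - 647 - 652 - 645: 3+2+2+1 = 8
The minimum is 6 s via 642 - 653 - 647 - 652 - 645.
So from 642 the first move is to 653.

653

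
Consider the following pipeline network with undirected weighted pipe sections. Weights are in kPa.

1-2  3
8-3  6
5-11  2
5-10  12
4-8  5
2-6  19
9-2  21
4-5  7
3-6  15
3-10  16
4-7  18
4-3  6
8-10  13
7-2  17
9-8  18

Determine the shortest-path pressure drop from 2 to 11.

Compare a few routes:
2 → 9 → 8 → 4 → 5 → 11: 21+18+5+7+2 = 53
2 → 6 → 3 → 4 → 5 → 11: 19+15+6+7+2 = 49
2 → 6 → 3 → 8 → 4 → 5 → 11: 19+15+6+5+7+2 = 54
2 → 7 → 4 → 5 → 11: 17+18+7+2 = 44
The minimum is 44 kPa via 2 → 7 → 4 → 5 → 11.

44 kPa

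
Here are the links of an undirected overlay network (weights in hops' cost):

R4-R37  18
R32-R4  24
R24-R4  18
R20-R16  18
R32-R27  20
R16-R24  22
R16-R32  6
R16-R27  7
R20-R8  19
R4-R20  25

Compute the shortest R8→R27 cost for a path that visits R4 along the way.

Best R8 to R4: R8 → R20 → R4 costing 44
Shortest R4→R27: R4 → R32 → R16 → R27 = 37
Total via R4: 44 + 37 = 81 hops' cost.

81 hops' cost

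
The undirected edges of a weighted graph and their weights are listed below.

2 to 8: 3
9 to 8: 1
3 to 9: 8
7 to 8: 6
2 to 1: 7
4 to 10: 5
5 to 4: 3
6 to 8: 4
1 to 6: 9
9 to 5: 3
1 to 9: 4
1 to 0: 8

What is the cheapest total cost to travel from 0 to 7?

19

Shortest distances from 0:
0: 0
1: 8  (via 0)
9: 12  (via 1)
8: 13  (via 9)
2: 15  (via 1)
5: 15  (via 9)
6: 17  (via 1)
4: 18  (via 5)
7: 19  (via 8)
Shortest route: 0–1–9–8–7 = 19.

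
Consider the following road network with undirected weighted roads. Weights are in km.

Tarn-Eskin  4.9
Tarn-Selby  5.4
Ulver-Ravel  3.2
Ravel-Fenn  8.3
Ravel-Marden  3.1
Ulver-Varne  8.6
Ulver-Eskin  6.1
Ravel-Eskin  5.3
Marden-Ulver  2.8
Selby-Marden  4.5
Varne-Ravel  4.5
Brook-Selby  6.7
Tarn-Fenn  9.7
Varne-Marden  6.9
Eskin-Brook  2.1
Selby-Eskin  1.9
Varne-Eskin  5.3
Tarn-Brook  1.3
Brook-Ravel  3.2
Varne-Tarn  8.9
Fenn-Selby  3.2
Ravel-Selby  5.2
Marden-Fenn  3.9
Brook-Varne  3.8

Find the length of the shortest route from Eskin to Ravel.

5.3 km

Enumerating some paths:
Eskin → Selby → Ravel: 1.9+5.2 = 7.1
Eskin → Ravel: 5.3 = 5.3
The minimum is 5.3 km via Eskin → Ravel.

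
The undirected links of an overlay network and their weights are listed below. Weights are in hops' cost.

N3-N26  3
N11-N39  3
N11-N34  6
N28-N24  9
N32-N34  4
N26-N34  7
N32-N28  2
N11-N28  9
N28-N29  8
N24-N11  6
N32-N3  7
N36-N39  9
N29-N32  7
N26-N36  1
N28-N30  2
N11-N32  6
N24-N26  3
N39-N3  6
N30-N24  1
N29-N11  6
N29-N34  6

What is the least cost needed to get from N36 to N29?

14 hops' cost

Settle nodes by increasing distance from N36:
N36: 0
N26: 1  (via N36)
N3: 4  (via N26)
N24: 4  (via N26)
N30: 5  (via N24)
N28: 7  (via N30)
N34: 8  (via N26)
N32: 9  (via N28)
N39: 9  (via N36)
N11: 10  (via N24)
N29: 14  (via N34)
Shortest route: N36 → N26 → N34 → N29 = 14 hops' cost.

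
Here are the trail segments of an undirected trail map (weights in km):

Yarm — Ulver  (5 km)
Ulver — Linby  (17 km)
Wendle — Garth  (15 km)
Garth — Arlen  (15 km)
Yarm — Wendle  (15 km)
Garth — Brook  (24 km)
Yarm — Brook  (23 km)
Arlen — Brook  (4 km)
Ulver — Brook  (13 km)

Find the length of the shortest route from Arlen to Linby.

34 km

Candidate routes:
Arlen → Brook → Yarm → Ulver → Linby: 4+23+5+17 = 49
Arlen → Garth → Brook → Ulver → Linby: 15+24+13+17 = 69
Arlen → Garth → Wendle → Yarm → Ulver → Linby: 15+15+15+5+17 = 67
Arlen → Brook → Ulver → Linby: 4+13+17 = 34
Cheapest is Arlen → Brook → Ulver → Linby at 34 km.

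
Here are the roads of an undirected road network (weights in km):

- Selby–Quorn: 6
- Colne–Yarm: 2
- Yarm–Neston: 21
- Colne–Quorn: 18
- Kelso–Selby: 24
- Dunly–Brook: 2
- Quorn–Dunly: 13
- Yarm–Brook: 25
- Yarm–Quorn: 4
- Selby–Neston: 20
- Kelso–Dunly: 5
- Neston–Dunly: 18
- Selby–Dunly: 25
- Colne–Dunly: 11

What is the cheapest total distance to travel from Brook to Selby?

21 km

Shortest distances from Brook:
Brook: 0
Dunly: 2  (via Brook)
Kelso: 7  (via Dunly)
Colne: 13  (via Dunly)
Quorn: 15  (via Dunly)
Yarm: 15  (via Colne)
Neston: 20  (via Dunly)
Selby: 21  (via Quorn)
Shortest route: Brook–Dunly–Quorn–Selby = 21 km.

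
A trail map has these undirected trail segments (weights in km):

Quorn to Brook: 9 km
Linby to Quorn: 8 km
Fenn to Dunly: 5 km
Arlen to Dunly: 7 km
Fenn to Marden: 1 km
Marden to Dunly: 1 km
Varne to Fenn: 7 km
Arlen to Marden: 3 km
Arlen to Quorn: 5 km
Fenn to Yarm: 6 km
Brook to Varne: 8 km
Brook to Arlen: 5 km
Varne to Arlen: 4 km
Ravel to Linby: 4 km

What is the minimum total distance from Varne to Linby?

Candidate routes:
Varne–Arlen–Quorn–Linby: 4+5+8 = 17
Varne–Brook–Quorn–Linby: 8+9+8 = 25
Varne–Fenn–Marden–Arlen–Quorn–Linby: 7+1+3+5+8 = 24
Cheapest is Varne–Arlen–Quorn–Linby at 17 km.

17 km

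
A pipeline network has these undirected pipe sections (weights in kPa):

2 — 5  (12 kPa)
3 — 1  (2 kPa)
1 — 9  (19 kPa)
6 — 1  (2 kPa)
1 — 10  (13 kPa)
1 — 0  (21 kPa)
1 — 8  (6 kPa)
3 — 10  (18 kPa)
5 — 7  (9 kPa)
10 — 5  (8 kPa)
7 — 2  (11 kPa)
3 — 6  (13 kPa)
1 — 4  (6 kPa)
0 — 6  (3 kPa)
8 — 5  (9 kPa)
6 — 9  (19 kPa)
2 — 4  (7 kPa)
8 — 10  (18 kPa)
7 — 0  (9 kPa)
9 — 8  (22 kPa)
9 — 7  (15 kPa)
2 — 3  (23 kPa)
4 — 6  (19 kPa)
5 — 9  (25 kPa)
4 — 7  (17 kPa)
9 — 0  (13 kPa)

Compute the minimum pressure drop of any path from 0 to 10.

Enumerating some paths:
0 - 6 - 1 - 10: 3+2+13 = 18
0 - 6 - 1 - 3 - 10: 3+2+2+18 = 25
0 - 7 - 5 - 10: 9+9+8 = 26
The minimum is 18 kPa via 0 - 6 - 1 - 10.

18 kPa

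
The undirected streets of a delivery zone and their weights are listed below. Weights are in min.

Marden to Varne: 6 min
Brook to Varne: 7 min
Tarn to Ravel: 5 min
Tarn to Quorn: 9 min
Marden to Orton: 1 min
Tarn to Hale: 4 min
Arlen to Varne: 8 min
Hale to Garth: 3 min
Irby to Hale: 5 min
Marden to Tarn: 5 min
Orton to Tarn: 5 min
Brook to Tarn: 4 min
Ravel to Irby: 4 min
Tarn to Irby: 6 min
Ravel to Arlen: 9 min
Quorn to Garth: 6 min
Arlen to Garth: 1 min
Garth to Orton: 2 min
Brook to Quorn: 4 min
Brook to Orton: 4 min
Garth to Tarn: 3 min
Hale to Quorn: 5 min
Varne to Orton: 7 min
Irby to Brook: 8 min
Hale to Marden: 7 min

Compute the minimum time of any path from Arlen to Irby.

9 min

Compare a few routes:
Arlen - Garth - Tarn - Irby: 1+3+6 = 10
Arlen - Garth - Hale - Irby: 1+3+5 = 9
Cheapest is Arlen - Garth - Hale - Irby at 9 min.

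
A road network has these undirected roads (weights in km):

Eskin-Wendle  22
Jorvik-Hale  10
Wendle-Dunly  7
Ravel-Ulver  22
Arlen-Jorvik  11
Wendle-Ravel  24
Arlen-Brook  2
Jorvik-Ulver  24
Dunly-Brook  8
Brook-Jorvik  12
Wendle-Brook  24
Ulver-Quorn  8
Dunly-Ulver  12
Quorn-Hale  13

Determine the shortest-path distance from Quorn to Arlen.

30 km

Settle nodes by increasing distance from Quorn:
Quorn: 0
Ulver: 8  (via Quorn)
Hale: 13  (via Quorn)
Dunly: 20  (via Ulver)
Jorvik: 23  (via Hale)
Wendle: 27  (via Dunly)
Brook: 28  (via Dunly)
Arlen: 30  (via Brook)
Shortest route: Quorn–Ulver–Dunly–Brook–Arlen = 30 km.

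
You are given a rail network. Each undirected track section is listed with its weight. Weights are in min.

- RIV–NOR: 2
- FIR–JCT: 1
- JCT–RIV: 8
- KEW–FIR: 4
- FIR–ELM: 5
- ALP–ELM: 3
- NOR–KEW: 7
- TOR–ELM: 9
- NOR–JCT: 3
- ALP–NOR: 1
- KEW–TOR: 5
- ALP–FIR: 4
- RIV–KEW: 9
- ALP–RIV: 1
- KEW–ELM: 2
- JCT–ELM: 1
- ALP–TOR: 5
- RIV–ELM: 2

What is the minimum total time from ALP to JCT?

4 min

Enumerating some paths:
ALP - FIR - JCT: 4+1 = 5
ALP - NOR - JCT: 1+3 = 4
The minimum is 4 min via ALP - NOR - JCT.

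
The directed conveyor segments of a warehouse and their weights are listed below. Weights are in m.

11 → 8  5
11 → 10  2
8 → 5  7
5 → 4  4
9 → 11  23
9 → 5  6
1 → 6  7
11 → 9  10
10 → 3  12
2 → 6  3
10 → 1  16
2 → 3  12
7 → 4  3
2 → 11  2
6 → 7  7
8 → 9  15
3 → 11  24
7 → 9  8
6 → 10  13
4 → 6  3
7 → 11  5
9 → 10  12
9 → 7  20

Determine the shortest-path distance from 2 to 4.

13 m

Candidate routes:
2 - 6 - 7 - 4: 3+7+3 = 13
2 - 11 - 8 - 5 - 4: 2+5+7+4 = 18
2 - 11 - 9 - 5 - 4: 2+10+6+4 = 22
Cheapest is 2 - 6 - 7 - 4 at 13 m.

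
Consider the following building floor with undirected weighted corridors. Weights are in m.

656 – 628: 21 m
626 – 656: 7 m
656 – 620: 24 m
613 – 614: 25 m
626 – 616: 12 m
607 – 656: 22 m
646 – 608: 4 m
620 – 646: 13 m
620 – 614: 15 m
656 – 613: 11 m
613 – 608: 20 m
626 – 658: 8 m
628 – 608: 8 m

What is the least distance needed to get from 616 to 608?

Compare a few routes:
616 - 626 - 656 - 628 - 608: 12+7+21+8 = 48
616 - 626 - 656 - 613 - 608: 12+7+11+20 = 50
The minimum is 48 m via 616 - 626 - 656 - 628 - 608.

48 m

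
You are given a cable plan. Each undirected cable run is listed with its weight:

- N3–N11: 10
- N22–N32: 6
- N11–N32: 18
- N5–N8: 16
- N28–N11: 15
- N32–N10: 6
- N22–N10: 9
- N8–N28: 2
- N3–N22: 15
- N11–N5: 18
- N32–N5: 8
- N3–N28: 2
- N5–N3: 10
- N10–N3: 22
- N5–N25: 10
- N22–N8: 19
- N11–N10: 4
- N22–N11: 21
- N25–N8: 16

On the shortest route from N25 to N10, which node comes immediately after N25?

N5

Candidate routes:
N25 - N5 - N11 - N10: 10+18+4 = 32
N25 - N5 - N32 - N10: 10+8+6 = 24
Cheapest is N25 - N5 - N32 - N10 at 24.
So from N25 the first move is to N5.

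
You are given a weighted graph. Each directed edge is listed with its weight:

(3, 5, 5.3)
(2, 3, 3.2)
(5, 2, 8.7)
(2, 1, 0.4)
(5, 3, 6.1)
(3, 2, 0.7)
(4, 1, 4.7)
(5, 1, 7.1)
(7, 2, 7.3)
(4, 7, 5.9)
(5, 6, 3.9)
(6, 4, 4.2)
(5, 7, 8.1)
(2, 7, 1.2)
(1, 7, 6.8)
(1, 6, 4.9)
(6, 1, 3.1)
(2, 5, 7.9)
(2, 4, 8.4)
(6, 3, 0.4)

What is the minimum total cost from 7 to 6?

Settle nodes by increasing distance from 7:
7: 0
2: 7.3  (via 7)
1: 7.7  (via 2)
3: 10.5  (via 2)
6: 12.6  (via 1)
Shortest route: 7 → 2 → 1 → 6 = 12.6.

12.6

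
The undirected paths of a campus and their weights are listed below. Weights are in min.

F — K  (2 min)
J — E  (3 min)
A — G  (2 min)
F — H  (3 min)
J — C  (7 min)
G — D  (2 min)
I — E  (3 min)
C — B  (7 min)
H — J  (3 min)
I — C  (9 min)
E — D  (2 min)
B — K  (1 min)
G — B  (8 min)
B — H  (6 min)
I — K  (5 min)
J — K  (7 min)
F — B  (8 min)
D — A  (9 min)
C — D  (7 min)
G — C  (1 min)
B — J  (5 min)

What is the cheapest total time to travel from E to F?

9 min

Shortest distances from E:
E: 0
D: 2  (via E)
I: 3  (via E)
J: 3  (via E)
G: 4  (via D)
C: 5  (via G)
A: 6  (via G)
H: 6  (via J)
B: 8  (via J)
K: 8  (via I)
F: 9  (via H)
Shortest route: E–J–H–F = 9 min.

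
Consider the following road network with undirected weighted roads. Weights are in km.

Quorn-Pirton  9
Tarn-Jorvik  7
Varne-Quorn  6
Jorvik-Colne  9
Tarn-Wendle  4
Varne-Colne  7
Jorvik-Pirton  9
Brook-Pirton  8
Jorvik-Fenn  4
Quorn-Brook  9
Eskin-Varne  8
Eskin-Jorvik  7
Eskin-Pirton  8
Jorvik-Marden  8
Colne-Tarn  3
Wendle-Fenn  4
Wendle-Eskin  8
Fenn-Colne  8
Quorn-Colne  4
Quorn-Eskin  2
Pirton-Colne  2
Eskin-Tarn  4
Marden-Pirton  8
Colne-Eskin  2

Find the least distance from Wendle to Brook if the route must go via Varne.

29 km

Best Wendle to Varne: Wendle–Tarn–Colne–Varne costing 14
Best Varne to Brook: Varne–Quorn–Brook costing 15
Total via Varne: 14 + 15 = 29 km.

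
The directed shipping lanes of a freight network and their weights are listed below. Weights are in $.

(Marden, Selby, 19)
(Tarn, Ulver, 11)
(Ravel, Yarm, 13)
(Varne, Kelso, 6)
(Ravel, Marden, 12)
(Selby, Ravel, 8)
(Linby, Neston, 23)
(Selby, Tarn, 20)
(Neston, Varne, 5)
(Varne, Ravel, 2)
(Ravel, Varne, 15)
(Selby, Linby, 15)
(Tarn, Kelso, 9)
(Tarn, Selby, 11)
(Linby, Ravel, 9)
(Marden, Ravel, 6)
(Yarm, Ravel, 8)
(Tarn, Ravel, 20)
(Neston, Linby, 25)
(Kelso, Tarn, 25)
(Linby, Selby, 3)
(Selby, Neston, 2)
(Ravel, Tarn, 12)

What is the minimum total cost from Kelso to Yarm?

Settle nodes by increasing distance from Kelso:
Kelso: 0
Tarn: 25  (via Kelso)
Selby: 36  (via Tarn)
Ulver: 36  (via Tarn)
Neston: 38  (via Selby)
Varne: 43  (via Neston)
Ravel: 44  (via Selby)
Linby: 51  (via Selby)
Marden: 56  (via Ravel)
Yarm: 57  (via Ravel)
Shortest route: Kelso → Tarn → Selby → Ravel → Yarm = $57.

$57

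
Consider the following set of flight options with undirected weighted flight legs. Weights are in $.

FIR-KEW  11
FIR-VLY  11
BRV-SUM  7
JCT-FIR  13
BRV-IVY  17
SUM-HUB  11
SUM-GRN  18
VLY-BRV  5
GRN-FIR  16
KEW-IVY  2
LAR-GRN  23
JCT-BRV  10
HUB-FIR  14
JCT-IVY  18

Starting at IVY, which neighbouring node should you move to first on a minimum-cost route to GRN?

KEW

Candidate routes:
IVY - BRV - SUM - GRN: 17+7+18 = 42
IVY - JCT - FIR - GRN: 18+13+16 = 47
IVY - KEW - FIR - GRN: 2+11+16 = 29
IVY - BRV - VLY - FIR - GRN: 17+5+11+16 = 49
The minimum is $29 via IVY - KEW - FIR - GRN.
So from IVY the first move is to KEW.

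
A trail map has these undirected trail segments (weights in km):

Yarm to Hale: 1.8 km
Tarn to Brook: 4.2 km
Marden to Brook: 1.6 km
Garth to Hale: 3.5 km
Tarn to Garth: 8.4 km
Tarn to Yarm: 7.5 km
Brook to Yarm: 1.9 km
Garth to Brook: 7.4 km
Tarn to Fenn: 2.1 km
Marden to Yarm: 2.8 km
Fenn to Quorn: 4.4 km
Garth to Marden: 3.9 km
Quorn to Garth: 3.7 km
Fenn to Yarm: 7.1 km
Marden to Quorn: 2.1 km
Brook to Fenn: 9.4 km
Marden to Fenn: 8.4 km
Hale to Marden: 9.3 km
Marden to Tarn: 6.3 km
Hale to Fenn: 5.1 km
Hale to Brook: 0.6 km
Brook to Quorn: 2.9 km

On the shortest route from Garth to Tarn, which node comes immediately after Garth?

Hale

Compare a few routes:
Garth → Marden → Brook → Tarn: 3.9+1.6+4.2 = 9.7
Garth → Tarn: 8.4 = 8.4
Garth → Hale → Brook → Tarn: 3.5+0.6+4.2 = 8.3
Cheapest is Garth → Hale → Brook → Tarn at 8.3 km.
So from Garth the first move is to Hale.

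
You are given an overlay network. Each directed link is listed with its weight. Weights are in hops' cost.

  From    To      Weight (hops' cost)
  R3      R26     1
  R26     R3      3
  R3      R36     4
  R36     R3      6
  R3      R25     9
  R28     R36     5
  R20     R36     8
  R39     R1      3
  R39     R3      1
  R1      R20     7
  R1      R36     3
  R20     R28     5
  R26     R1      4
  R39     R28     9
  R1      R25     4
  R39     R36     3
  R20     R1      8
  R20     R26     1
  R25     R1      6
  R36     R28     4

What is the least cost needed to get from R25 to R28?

13 hops' cost

Compare a few routes:
R25–R1–R20–R28: 6+7+5 = 18
R25–R1–R36–R28: 6+3+4 = 13
R25–R1–R20–R26–R3–R36–R28: 6+7+1+3+4+4 = 25
R25–R1–R20–R36–R28: 6+7+8+4 = 25
Cheapest is R25–R1–R36–R28 at 13 hops' cost.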